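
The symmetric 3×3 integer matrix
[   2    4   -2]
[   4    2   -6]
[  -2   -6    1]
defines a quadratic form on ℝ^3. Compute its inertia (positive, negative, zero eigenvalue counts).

step 0: pivot 2 → sign +
step 1: pivot -6 → sign −
step 2: pivot -1/3 → sign −
signature = (1, 2, 0)

Answer: (1, 2, 0)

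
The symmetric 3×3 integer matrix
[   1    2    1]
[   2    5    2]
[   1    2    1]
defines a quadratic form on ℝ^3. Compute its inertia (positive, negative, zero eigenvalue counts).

step 0: pivot 1 → sign +
step 1: pivot 1 → sign +
step 2: row/col 2 already zero → sign 0
signature = (2, 0, 1)

Answer: (2, 0, 1)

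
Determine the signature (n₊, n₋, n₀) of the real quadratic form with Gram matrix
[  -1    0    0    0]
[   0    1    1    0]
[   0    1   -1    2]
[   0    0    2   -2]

Answer: (1, 2, 1)

Derivation:
step 0: pivot -1 → sign −
step 1: pivot 1 → sign +
step 2: pivot -2 → sign −
step 3: row/col 3 already zero → sign 0
signature = (1, 2, 1)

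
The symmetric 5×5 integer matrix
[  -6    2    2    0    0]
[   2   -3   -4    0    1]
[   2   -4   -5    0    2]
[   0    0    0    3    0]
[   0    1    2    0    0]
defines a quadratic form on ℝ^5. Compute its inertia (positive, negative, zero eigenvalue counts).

step 0: pivot -6 → sign −
step 1: pivot -7/3 → sign −
step 2: pivot 3/7 → sign +
step 3: pivot 3 → sign +
step 4: pivot -1/3 → sign −
signature = (2, 3, 0)

Answer: (2, 3, 0)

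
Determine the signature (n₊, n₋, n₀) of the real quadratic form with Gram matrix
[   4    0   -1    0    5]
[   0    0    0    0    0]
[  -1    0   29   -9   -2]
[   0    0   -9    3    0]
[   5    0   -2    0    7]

step 0: pivot 4 → sign +
step 1: pivot 115/4 → sign +
step 2: pivot 21/115 → sign +
step 3: pivot 3/7 → sign +
step 4: row/col 4 already zero → sign 0
signature = (4, 0, 1)

Answer: (4, 0, 1)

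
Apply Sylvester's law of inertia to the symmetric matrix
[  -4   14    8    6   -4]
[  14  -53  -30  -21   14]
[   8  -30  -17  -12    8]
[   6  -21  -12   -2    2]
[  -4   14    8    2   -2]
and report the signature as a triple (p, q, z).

Answer: (1, 3, 1)

Derivation:
step 0: pivot -4 → sign −
step 1: pivot -4 → sign −
step 2: pivot 7 → sign +
step 3: pivot -2/7 → sign −
step 4: row/col 4 already zero → sign 0
signature = (1, 3, 1)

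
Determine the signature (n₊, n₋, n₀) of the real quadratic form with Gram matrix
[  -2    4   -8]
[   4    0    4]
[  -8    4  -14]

step 0: pivot -2 → sign −
step 1: pivot 8 → sign +
step 2: row/col 2 already zero → sign 0
signature = (1, 1, 1)

Answer: (1, 1, 1)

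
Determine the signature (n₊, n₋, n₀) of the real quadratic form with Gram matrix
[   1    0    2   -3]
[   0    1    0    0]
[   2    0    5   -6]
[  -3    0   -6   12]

step 0: pivot 1 → sign +
step 1: pivot 1 → sign +
step 2: pivot 1 → sign +
step 3: pivot 3 → sign +
signature = (4, 0, 0)

Answer: (4, 0, 0)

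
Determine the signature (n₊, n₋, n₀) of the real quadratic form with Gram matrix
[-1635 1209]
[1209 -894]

Answer: (0, 2, 0)

Derivation:
step 0: pivot -1635 → sign −
step 1: pivot -3/545 → sign −
signature = (0, 2, 0)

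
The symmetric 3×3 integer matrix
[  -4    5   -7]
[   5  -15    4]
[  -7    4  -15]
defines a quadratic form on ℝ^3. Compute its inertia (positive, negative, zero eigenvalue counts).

step 0: pivot -4 → sign −
step 1: pivot -35/4 → sign −
step 2: pivot -6/35 → sign −
signature = (0, 3, 0)

Answer: (0, 3, 0)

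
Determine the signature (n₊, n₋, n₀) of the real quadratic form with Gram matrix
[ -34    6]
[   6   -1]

step 0: pivot -34 → sign −
step 1: pivot 1/17 → sign +
signature = (1, 1, 0)

Answer: (1, 1, 0)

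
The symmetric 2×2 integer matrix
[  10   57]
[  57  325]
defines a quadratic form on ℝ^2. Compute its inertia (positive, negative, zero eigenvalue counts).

Answer: (2, 0, 0)

Derivation:
step 0: pivot 10 → sign +
step 1: pivot 1/10 → sign +
signature = (2, 0, 0)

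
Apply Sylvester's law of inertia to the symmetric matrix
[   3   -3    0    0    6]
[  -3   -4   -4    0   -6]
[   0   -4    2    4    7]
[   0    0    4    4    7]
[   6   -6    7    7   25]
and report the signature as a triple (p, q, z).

Answer: (4, 1, 0)

Derivation:
step 0: pivot 3 → sign +
step 1: pivot -7 → sign −
step 2: pivot 30/7 → sign +
step 3: pivot 4/15 → sign +
step 4: pivot 3/4 → sign +
signature = (4, 1, 0)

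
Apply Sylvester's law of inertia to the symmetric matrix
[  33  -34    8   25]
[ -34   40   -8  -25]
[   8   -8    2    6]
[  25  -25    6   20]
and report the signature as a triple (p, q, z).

step 0: pivot 33 → sign +
step 1: pivot 164/33 → sign +
step 2: pivot 2/41 → sign +
step 3: pivot 3/4 → sign +
signature = (4, 0, 0)

Answer: (4, 0, 0)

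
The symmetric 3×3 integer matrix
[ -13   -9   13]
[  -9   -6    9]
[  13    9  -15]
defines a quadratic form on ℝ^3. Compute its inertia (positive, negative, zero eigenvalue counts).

step 0: pivot -13 → sign −
step 1: pivot 3/13 → sign +
step 2: pivot -2 → sign −
signature = (1, 2, 0)

Answer: (1, 2, 0)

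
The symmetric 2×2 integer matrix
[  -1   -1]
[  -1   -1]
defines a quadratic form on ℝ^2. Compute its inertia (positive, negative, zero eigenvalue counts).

Answer: (0, 1, 1)

Derivation:
step 0: pivot -1 → sign −
step 1: row/col 1 already zero → sign 0
signature = (0, 1, 1)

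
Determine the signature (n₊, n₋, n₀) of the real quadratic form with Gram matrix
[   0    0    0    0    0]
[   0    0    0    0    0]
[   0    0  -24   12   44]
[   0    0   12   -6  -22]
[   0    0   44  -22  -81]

Answer: (0, 2, 3)

Derivation:
step 0: pivot -24 → sign −
step 1: pivot -1/3 → sign −
step 2: row/col 2 already zero → sign 0
step 3: row/col 3 already zero → sign 0
step 4: row/col 4 already zero → sign 0
signature = (0, 2, 3)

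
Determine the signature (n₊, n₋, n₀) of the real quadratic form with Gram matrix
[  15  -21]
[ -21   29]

Answer: (1, 1, 0)

Derivation:
step 0: pivot 15 → sign +
step 1: pivot -2/5 → sign −
signature = (1, 1, 0)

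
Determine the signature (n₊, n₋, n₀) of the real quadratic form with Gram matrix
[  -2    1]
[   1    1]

Answer: (1, 1, 0)

Derivation:
step 0: pivot -2 → sign −
step 1: pivot 3/2 → sign +
signature = (1, 1, 0)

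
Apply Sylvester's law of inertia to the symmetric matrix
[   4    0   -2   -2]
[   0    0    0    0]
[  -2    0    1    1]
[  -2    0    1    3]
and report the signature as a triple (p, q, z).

step 0: pivot 4 → sign +
step 1: pivot 2 → sign +
step 2: row/col 2 already zero → sign 0
step 3: row/col 3 already zero → sign 0
signature = (2, 0, 2)

Answer: (2, 0, 2)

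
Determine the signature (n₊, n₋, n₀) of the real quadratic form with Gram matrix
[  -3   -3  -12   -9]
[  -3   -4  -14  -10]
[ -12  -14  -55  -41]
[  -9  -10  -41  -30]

step 0: pivot -3 → sign −
step 1: pivot -1 → sign −
step 2: pivot -3 → sign −
step 3: pivot 1 → sign +
signature = (1, 3, 0)

Answer: (1, 3, 0)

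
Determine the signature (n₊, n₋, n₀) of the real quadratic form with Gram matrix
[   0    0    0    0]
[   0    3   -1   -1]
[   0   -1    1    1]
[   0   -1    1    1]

step 0: pivot 3 → sign +
step 1: pivot 2/3 → sign +
step 2: row/col 2 already zero → sign 0
step 3: row/col 3 already zero → sign 0
signature = (2, 0, 2)

Answer: (2, 0, 2)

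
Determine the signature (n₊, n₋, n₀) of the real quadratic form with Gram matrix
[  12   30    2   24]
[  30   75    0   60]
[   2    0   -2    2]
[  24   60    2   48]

Answer: (2, 1, 1)

Derivation:
step 0: pivot 12 → sign +
step 1: pivot -7/3 → sign −
step 2: pivot 75/7 → sign +
step 3: row/col 3 already zero → sign 0
signature = (2, 1, 1)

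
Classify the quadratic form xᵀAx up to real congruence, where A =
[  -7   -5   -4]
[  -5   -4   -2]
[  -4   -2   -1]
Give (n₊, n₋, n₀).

Answer: (1, 2, 0)

Derivation:
step 0: pivot -7 → sign −
step 1: pivot -3/7 → sign −
step 2: pivot 3 → sign +
signature = (1, 2, 0)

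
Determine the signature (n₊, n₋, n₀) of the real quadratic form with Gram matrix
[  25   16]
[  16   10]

Answer: (1, 1, 0)

Derivation:
step 0: pivot 25 → sign +
step 1: pivot -6/25 → sign −
signature = (1, 1, 0)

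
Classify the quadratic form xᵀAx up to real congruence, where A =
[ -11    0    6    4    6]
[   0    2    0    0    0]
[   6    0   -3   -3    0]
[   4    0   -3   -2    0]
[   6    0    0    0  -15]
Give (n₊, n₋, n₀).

Answer: (2, 3, 0)

Derivation:
step 0: pivot -11 → sign −
step 1: pivot 2 → sign +
step 2: pivot 3/11 → sign +
step 3: pivot -3 → sign −
step 4: pivot -3 → sign −
signature = (2, 3, 0)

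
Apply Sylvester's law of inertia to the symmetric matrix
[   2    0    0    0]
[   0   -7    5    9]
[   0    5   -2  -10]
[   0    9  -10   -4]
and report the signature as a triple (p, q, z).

Answer: (2, 2, 0)

Derivation:
step 0: pivot 2 → sign +
step 1: pivot -7 → sign −
step 2: pivot 11/7 → sign +
step 3: pivot -6/11 → sign −
signature = (2, 2, 0)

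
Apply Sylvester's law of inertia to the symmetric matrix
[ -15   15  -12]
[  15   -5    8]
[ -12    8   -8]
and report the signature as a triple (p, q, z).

step 0: pivot -15 → sign −
step 1: pivot 10 → sign +
step 2: row/col 2 already zero → sign 0
signature = (1, 1, 1)

Answer: (1, 1, 1)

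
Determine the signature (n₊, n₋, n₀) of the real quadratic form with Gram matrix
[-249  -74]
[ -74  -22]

step 0: pivot -249 → sign −
step 1: pivot -2/249 → sign −
signature = (0, 2, 0)

Answer: (0, 2, 0)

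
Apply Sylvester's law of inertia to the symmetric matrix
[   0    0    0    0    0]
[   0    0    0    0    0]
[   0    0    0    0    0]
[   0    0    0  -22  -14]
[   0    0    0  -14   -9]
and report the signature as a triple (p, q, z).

step 0: pivot -22 → sign −
step 1: pivot -1/11 → sign −
step 2: row/col 2 already zero → sign 0
step 3: row/col 3 already zero → sign 0
step 4: row/col 4 already zero → sign 0
signature = (0, 2, 3)

Answer: (0, 2, 3)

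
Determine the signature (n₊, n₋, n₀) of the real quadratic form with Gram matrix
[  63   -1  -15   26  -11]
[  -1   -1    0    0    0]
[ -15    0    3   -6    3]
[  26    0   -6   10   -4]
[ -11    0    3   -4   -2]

step 0: pivot 63 → sign +
step 1: pivot -64/63 → sign −
step 2: pivot -33/64 → sign −
step 3: pivot -6/11 → sign −
step 4: pivot -3 → sign −
signature = (1, 4, 0)

Answer: (1, 4, 0)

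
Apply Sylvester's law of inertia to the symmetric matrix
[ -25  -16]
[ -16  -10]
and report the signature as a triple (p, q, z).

step 0: pivot -25 → sign −
step 1: pivot 6/25 → sign +
signature = (1, 1, 0)

Answer: (1, 1, 0)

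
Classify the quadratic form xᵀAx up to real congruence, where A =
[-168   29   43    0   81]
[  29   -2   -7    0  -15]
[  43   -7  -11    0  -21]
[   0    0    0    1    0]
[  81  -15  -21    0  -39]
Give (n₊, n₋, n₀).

step 0: pivot -168 → sign −
step 1: pivot 505/168 → sign +
step 2: pivot -27/505 → sign −
step 3: pivot 1 → sign +
step 4: row/col 4 already zero → sign 0
signature = (2, 2, 1)

Answer: (2, 2, 1)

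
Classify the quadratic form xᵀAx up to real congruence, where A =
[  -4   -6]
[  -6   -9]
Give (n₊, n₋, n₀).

Answer: (0, 1, 1)

Derivation:
step 0: pivot -4 → sign −
step 1: row/col 1 already zero → sign 0
signature = (0, 1, 1)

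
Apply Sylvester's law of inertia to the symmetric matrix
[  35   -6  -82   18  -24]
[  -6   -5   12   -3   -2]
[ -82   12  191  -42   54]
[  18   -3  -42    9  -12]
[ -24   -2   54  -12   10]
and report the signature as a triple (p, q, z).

step 0: pivot 35 → sign +
step 1: pivot -211/35 → sign −
step 2: pivot -87/211 → sign −
step 3: pivot -6/29 → sign −
step 4: row/col 4 already zero → sign 0
signature = (1, 3, 1)

Answer: (1, 3, 1)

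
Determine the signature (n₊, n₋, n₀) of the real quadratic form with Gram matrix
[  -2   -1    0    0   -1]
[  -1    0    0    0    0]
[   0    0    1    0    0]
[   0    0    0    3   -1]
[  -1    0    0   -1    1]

Answer: (4, 1, 0)

Derivation:
step 0: pivot -2 → sign −
step 1: pivot 1/2 → sign +
step 2: pivot 1 → sign +
step 3: pivot 3 → sign +
step 4: pivot 2/3 → sign +
signature = (4, 1, 0)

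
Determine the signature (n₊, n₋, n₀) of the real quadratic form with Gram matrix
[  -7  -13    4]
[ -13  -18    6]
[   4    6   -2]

step 0: pivot -7 → sign −
step 1: pivot 43/7 → sign +
step 2: pivot -2/43 → sign −
signature = (1, 2, 0)

Answer: (1, 2, 0)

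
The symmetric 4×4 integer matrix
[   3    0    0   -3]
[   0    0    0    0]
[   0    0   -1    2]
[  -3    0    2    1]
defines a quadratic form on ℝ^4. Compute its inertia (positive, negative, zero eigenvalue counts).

Answer: (2, 1, 1)

Derivation:
step 0: pivot 3 → sign +
step 1: pivot -1 → sign −
step 2: pivot 2 → sign +
step 3: row/col 3 already zero → sign 0
signature = (2, 1, 1)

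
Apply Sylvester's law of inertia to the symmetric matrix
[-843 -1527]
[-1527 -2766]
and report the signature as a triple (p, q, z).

Answer: (0, 2, 0)

Derivation:
step 0: pivot -843 → sign −
step 1: pivot -3/281 → sign −
signature = (0, 2, 0)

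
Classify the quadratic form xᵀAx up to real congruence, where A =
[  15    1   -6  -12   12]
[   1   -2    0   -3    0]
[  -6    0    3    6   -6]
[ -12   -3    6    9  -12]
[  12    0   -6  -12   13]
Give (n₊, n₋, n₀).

Answer: (4, 1, 0)

Derivation:
step 0: pivot 15 → sign +
step 1: pivot -31/15 → sign −
step 2: pivot 21/31 → sign +
step 3: pivot 6/7 → sign +
step 4: pivot 1 → sign +
signature = (4, 1, 0)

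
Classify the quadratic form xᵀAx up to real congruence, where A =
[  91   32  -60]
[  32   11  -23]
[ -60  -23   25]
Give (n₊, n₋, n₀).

step 0: pivot 91 → sign +
step 1: pivot -23/91 → sign −
step 2: pivot -6/23 → sign −
signature = (1, 2, 0)

Answer: (1, 2, 0)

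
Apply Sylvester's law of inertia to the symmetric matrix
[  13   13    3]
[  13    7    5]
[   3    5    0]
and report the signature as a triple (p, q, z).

Answer: (1, 2, 0)

Derivation:
step 0: pivot 13 → sign +
step 1: pivot -6 → sign −
step 2: pivot -1/39 → sign −
signature = (1, 2, 0)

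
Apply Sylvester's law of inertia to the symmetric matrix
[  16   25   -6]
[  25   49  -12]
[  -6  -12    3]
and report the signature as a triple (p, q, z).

Answer: (3, 0, 0)

Derivation:
step 0: pivot 16 → sign +
step 1: pivot 159/16 → sign +
step 2: pivot 3/53 → sign +
signature = (3, 0, 0)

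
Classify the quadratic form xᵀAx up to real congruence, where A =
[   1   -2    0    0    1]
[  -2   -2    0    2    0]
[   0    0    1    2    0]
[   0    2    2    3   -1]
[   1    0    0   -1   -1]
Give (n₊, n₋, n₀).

step 0: pivot 1 → sign +
step 1: pivot -6 → sign −
step 2: pivot 1 → sign +
step 3: pivot -1/3 → sign −
step 4: pivot -1 → sign −
signature = (2, 3, 0)

Answer: (2, 3, 0)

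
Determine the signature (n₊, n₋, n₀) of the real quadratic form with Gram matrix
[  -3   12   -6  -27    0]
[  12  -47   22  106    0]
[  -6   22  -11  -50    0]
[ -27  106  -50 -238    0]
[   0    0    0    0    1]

step 0: pivot -3 → sign −
step 1: pivot 1 → sign +
step 2: pivot -3 → sign −
step 3: pivot 1 → sign +
step 4: pivot 1 → sign +
signature = (3, 2, 0)

Answer: (3, 2, 0)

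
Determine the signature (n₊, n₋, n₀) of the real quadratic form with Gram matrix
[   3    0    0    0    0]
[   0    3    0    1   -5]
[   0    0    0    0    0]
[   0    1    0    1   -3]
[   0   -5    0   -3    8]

step 0: pivot 3 → sign +
step 1: pivot 3 → sign +
step 2: pivot 2/3 → sign +
step 3: pivot -3 → sign −
step 4: row/col 4 already zero → sign 0
signature = (3, 1, 1)

Answer: (3, 1, 1)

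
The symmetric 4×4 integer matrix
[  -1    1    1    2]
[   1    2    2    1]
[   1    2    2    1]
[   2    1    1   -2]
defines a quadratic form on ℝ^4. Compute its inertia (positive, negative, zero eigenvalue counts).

step 0: pivot -1 → sign −
step 1: pivot 3 → sign +
step 2: pivot -1 → sign −
step 3: row/col 3 already zero → sign 0
signature = (1, 2, 1)

Answer: (1, 2, 1)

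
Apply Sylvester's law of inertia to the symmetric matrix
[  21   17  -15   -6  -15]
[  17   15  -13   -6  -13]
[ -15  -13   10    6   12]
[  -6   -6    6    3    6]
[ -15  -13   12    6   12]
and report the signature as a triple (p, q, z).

step 0: pivot 21 → sign +
step 1: pivot 26/21 → sign +
step 2: pivot -17/13 → sign −
step 3: pivot 15/17 → sign +
step 4: pivot -6/5 → sign −
signature = (3, 2, 0)

Answer: (3, 2, 0)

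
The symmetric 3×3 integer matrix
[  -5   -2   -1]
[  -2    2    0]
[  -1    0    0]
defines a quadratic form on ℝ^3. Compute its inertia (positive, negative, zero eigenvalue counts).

Answer: (2, 1, 0)

Derivation:
step 0: pivot -5 → sign −
step 1: pivot 14/5 → sign +
step 2: pivot 1/7 → sign +
signature = (2, 1, 0)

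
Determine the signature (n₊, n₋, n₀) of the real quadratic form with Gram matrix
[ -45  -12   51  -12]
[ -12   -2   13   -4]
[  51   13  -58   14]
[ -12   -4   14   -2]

step 0: pivot -45 → sign −
step 1: pivot 6/5 → sign +
step 2: pivot -1/2 → sign −
step 3: pivot 2/3 → sign +
signature = (2, 2, 0)

Answer: (2, 2, 0)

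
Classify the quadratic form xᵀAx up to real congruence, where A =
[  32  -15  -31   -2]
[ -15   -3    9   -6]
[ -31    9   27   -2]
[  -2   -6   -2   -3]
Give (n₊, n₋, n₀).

Answer: (3, 1, 0)

Derivation:
step 0: pivot 32 → sign +
step 1: pivot -321/32 → sign −
step 2: pivot 2/107 → sign +
step 3: pivot 1 → sign +
signature = (3, 1, 0)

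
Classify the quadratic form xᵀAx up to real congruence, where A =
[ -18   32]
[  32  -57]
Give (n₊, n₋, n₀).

Answer: (0, 2, 0)

Derivation:
step 0: pivot -18 → sign −
step 1: pivot -1/9 → sign −
signature = (0, 2, 0)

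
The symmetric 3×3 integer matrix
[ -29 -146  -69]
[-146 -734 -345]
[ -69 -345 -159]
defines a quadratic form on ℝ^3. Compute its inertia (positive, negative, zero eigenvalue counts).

Answer: (1, 2, 0)

Derivation:
step 0: pivot -29 → sign −
step 1: pivot 30/29 → sign +
step 2: pivot -3/10 → sign −
signature = (1, 2, 0)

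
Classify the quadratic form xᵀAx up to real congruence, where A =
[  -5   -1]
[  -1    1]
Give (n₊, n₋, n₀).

Answer: (1, 1, 0)

Derivation:
step 0: pivot -5 → sign −
step 1: pivot 6/5 → sign +
signature = (1, 1, 0)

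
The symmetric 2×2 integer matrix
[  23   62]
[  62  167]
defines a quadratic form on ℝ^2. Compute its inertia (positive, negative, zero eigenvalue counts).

step 0: pivot 23 → sign +
step 1: pivot -3/23 → sign −
signature = (1, 1, 0)

Answer: (1, 1, 0)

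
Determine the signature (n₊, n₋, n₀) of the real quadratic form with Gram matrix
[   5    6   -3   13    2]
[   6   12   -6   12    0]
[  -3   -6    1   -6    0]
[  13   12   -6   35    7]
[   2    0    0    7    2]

Answer: (2, 2, 1)

Derivation:
step 0: pivot 5 → sign +
step 1: pivot 24/5 → sign +
step 2: pivot -2 → sign −
step 3: pivot -3/2 → sign −
step 4: row/col 4 already zero → sign 0
signature = (2, 2, 1)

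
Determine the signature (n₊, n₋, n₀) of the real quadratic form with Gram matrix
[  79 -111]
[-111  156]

Answer: (2, 0, 0)

Derivation:
step 0: pivot 79 → sign +
step 1: pivot 3/79 → sign +
signature = (2, 0, 0)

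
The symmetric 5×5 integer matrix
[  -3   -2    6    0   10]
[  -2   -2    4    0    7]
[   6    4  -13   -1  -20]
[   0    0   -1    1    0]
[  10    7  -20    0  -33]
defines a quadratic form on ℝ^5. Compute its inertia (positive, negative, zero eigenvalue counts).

step 0: pivot -3 → sign −
step 1: pivot -2/3 → sign −
step 2: pivot -1 → sign −
step 3: pivot 2 → sign +
step 4: pivot 1/2 → sign +
signature = (2, 3, 0)

Answer: (2, 3, 0)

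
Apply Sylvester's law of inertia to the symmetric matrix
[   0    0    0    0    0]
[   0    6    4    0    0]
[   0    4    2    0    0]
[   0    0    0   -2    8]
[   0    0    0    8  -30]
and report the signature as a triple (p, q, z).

Answer: (2, 2, 1)

Derivation:
step 0: pivot 6 → sign +
step 1: pivot -2/3 → sign −
step 2: pivot -2 → sign −
step 3: pivot 2 → sign +
step 4: row/col 4 already zero → sign 0
signature = (2, 2, 1)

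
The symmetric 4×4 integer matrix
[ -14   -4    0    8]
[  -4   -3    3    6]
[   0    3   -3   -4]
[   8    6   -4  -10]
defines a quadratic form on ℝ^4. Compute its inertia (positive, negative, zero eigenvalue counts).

step 0: pivot -14 → sign −
step 1: pivot -13/7 → sign −
step 2: pivot 24/13 → sign +
step 3: pivot -1/6 → sign −
signature = (1, 3, 0)

Answer: (1, 3, 0)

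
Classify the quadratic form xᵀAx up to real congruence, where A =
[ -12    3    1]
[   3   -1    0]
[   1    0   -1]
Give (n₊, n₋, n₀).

step 0: pivot -12 → sign −
step 1: pivot -1/4 → sign −
step 2: pivot -2/3 → sign −
signature = (0, 3, 0)

Answer: (0, 3, 0)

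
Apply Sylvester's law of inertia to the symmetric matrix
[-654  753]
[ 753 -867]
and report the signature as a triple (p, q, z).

step 0: pivot -654 → sign −
step 1: pivot -3/218 → sign −
signature = (0, 2, 0)

Answer: (0, 2, 0)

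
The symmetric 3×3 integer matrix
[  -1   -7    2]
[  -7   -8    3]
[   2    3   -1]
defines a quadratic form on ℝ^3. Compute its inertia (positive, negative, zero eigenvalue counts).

Answer: (2, 1, 0)

Derivation:
step 0: pivot -1 → sign −
step 1: pivot 41 → sign +
step 2: pivot 2/41 → sign +
signature = (2, 1, 0)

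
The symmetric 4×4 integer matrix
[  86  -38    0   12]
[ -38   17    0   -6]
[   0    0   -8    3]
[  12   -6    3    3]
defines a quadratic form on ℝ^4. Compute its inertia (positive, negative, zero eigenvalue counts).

step 0: pivot 86 → sign +
step 1: pivot 9/43 → sign +
step 2: pivot -8 → sign −
step 3: pivot 1/8 → sign +
signature = (3, 1, 0)

Answer: (3, 1, 0)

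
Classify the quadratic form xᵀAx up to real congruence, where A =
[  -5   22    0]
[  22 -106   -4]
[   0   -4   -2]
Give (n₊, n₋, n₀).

step 0: pivot -5 → sign −
step 1: pivot -46/5 → sign −
step 2: pivot -6/23 → sign −
signature = (0, 3, 0)

Answer: (0, 3, 0)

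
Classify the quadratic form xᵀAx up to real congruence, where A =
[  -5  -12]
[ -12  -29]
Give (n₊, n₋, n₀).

Answer: (0, 2, 0)

Derivation:
step 0: pivot -5 → sign −
step 1: pivot -1/5 → sign −
signature = (0, 2, 0)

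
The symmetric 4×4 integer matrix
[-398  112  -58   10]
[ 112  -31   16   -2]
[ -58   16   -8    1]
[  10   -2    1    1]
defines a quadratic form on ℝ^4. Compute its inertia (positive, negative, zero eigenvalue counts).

step 0: pivot -398 → sign −
step 1: pivot 103/199 → sign +
step 2: pivot 26/103 → sign +
step 3: pivot -1/26 → sign −
signature = (2, 2, 0)

Answer: (2, 2, 0)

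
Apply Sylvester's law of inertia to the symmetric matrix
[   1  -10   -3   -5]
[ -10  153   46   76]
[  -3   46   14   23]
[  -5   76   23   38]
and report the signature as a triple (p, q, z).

step 0: pivot 1 → sign +
step 1: pivot 53 → sign +
step 2: pivot 9/53 → sign +
step 3: pivot 1/9 → sign +
signature = (4, 0, 0)

Answer: (4, 0, 0)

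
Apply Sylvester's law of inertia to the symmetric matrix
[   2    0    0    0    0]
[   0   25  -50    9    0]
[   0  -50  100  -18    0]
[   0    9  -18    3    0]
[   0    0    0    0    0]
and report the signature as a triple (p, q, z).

step 0: pivot 2 → sign +
step 1: pivot 25 → sign +
step 2: pivot -6/25 → sign −
step 3: row/col 3 already zero → sign 0
step 4: row/col 4 already zero → sign 0
signature = (2, 1, 2)

Answer: (2, 1, 2)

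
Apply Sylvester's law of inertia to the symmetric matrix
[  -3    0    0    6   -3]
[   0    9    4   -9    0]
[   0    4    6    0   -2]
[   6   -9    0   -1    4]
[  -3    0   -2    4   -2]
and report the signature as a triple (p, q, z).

Answer: (3, 2, 0)

Derivation:
step 0: pivot -3 → sign −
step 1: pivot 9 → sign +
step 2: pivot 38/9 → sign +
step 3: pivot -34/19 → sign −
step 4: pivot 1/17 → sign +
signature = (3, 2, 0)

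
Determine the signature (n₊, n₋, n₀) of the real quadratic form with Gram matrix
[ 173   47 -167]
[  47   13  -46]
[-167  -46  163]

Answer: (3, 0, 0)

Derivation:
step 0: pivot 173 → sign +
step 1: pivot 40/173 → sign +
step 2: pivot 3/40 → sign +
signature = (3, 0, 0)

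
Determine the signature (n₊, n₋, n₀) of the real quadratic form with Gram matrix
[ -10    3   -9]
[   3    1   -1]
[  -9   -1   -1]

Answer: (1, 2, 0)

Derivation:
step 0: pivot -10 → sign −
step 1: pivot 19/10 → sign +
step 2: pivot -2/19 → sign −
signature = (1, 2, 0)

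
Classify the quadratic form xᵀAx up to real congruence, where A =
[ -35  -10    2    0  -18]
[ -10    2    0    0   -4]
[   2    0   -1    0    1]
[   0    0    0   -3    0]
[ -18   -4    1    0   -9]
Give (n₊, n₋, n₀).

step 0: pivot -35 → sign −
step 1: pivot 34/7 → sign +
step 2: pivot -81/85 → sign −
step 3: pivot -3 → sign −
step 4: row/col 4 already zero → sign 0
signature = (1, 3, 1)

Answer: (1, 3, 1)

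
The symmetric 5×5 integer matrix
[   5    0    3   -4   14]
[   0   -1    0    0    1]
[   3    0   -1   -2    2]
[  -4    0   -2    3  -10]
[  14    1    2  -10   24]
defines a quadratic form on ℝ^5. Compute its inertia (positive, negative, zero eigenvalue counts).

step 0: pivot 5 → sign +
step 1: pivot -1 → sign −
step 2: pivot -14/5 → sign −
step 3: pivot -1/7 → sign −
step 4: pivot 1 → sign +
signature = (2, 3, 0)

Answer: (2, 3, 0)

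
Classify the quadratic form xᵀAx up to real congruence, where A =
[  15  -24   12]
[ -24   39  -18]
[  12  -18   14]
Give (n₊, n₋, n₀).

Answer: (3, 0, 0)

Derivation:
step 0: pivot 15 → sign +
step 1: pivot 3/5 → sign +
step 2: pivot 2 → sign +
signature = (3, 0, 0)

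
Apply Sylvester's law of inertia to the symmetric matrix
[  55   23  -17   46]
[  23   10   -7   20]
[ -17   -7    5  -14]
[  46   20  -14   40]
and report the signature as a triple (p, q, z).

step 0: pivot 55 → sign +
step 1: pivot 21/55 → sign +
step 2: pivot -2/7 → sign −
step 3: row/col 3 already zero → sign 0
signature = (2, 1, 1)

Answer: (2, 1, 1)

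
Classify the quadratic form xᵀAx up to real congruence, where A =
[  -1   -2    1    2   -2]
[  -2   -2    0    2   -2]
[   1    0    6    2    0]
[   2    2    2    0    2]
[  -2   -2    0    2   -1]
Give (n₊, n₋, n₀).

step 0: pivot -1 → sign −
step 1: pivot 2 → sign +
step 2: pivot 5 → sign +
step 3: pivot 6/5 → sign +
step 4: pivot 1 → sign +
signature = (4, 1, 0)

Answer: (4, 1, 0)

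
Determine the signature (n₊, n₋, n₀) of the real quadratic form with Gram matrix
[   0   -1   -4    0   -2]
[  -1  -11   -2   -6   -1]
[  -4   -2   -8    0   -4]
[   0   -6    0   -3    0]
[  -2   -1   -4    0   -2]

step 0: pivot -11 → sign −
step 1: pivot 1/11 → sign +
step 2: pivot -168 → sign −
step 3: pivot 3/7 → sign +
step 4: row/col 4 already zero → sign 0
signature = (2, 2, 1)

Answer: (2, 2, 1)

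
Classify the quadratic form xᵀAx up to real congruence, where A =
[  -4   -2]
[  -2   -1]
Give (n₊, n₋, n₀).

Answer: (0, 1, 1)

Derivation:
step 0: pivot -4 → sign −
step 1: row/col 1 already zero → sign 0
signature = (0, 1, 1)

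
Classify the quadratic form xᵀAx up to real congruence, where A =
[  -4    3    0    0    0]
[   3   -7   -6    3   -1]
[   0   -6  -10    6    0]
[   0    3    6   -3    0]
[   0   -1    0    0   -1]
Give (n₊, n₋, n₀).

step 0: pivot -4 → sign −
step 1: pivot -19/4 → sign −
step 2: pivot -46/19 → sign −
step 3: pivot 21/23 → sign +
step 4: pivot -3/7 → sign −
signature = (1, 4, 0)

Answer: (1, 4, 0)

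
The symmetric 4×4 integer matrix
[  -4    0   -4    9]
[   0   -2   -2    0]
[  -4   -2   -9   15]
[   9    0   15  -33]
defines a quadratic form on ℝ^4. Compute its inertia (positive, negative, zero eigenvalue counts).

step 0: pivot -4 → sign −
step 1: pivot -2 → sign −
step 2: pivot -3 → sign −
step 3: pivot -3/4 → sign −
signature = (0, 4, 0)

Answer: (0, 4, 0)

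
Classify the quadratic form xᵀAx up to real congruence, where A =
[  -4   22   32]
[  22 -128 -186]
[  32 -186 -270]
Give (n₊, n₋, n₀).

step 0: pivot -4 → sign −
step 1: pivot -7 → sign −
step 2: pivot 2/7 → sign +
signature = (1, 2, 0)

Answer: (1, 2, 0)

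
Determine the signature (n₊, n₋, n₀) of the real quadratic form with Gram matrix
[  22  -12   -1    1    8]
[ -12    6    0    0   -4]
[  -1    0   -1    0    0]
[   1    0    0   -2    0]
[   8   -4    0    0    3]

Answer: (2, 3, 0)

Derivation:
step 0: pivot 22 → sign +
step 1: pivot -6/11 → sign −
step 2: pivot -1/2 → sign −
step 3: pivot -1 → sign −
step 4: pivot 1/3 → sign +
signature = (2, 3, 0)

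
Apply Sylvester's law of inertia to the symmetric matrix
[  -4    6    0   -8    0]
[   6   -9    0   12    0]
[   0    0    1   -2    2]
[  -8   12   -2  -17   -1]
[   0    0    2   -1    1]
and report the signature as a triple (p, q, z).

step 0: pivot -4 → sign −
step 1: pivot 1 → sign +
step 2: pivot -5 → sign −
step 3: pivot -6/5 → sign −
step 4: row/col 4 already zero → sign 0
signature = (1, 3, 1)

Answer: (1, 3, 1)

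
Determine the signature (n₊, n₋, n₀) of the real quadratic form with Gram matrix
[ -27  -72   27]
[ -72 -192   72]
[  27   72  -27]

step 0: pivot -27 → sign −
step 1: row/col 1 already zero → sign 0
step 2: row/col 2 already zero → sign 0
signature = (0, 1, 2)

Answer: (0, 1, 2)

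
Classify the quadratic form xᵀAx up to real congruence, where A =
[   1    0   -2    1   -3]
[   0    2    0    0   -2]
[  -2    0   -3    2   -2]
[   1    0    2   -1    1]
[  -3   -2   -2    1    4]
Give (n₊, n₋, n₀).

step 0: pivot 1 → sign +
step 1: pivot 2 → sign +
step 2: pivot -7 → sign −
step 3: pivot 2/7 → sign +
step 4: pivot 1 → sign +
signature = (4, 1, 0)

Answer: (4, 1, 0)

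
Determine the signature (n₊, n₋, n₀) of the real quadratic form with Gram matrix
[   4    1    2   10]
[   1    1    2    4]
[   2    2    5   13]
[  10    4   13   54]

step 0: pivot 4 → sign +
step 1: pivot 3/4 → sign +
step 2: pivot 1 → sign +
step 3: pivot 1 → sign +
signature = (4, 0, 0)

Answer: (4, 0, 0)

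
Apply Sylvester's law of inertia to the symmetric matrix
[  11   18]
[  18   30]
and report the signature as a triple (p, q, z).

Answer: (2, 0, 0)

Derivation:
step 0: pivot 11 → sign +
step 1: pivot 6/11 → sign +
signature = (2, 0, 0)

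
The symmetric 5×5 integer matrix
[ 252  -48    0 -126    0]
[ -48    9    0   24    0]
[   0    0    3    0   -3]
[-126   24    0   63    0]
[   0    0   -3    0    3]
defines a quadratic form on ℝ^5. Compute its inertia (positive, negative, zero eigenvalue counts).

Answer: (2, 1, 2)

Derivation:
step 0: pivot 252 → sign +
step 1: pivot -1/7 → sign −
step 2: pivot 3 → sign +
step 3: row/col 3 already zero → sign 0
step 4: row/col 4 already zero → sign 0
signature = (2, 1, 2)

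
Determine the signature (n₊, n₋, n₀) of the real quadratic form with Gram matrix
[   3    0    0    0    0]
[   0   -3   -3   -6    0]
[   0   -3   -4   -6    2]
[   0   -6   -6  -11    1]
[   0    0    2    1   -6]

Answer: (2, 3, 0)

Derivation:
step 0: pivot 3 → sign +
step 1: pivot -3 → sign −
step 2: pivot -1 → sign −
step 3: pivot 1 → sign +
step 4: pivot -3 → sign −
signature = (2, 3, 0)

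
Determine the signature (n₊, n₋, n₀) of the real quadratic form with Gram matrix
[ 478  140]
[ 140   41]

step 0: pivot 478 → sign +
step 1: pivot -1/239 → sign −
signature = (1, 1, 0)

Answer: (1, 1, 0)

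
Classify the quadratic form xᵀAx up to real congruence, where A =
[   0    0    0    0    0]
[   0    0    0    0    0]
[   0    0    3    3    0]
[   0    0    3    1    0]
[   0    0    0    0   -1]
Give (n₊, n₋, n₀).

step 0: pivot 3 → sign +
step 1: pivot -2 → sign −
step 2: pivot -1 → sign −
step 3: row/col 3 already zero → sign 0
step 4: row/col 4 already zero → sign 0
signature = (1, 2, 2)

Answer: (1, 2, 2)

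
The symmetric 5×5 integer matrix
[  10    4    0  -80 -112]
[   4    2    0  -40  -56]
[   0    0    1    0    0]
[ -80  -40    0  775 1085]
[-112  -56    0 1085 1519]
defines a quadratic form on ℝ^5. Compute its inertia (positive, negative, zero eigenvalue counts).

step 0: pivot 10 → sign +
step 1: pivot 2/5 → sign +
step 2: pivot 1 → sign +
step 3: pivot -25 → sign −
step 4: row/col 4 already zero → sign 0
signature = (3, 1, 1)

Answer: (3, 1, 1)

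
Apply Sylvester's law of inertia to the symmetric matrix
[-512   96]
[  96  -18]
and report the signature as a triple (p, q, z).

step 0: pivot -512 → sign −
step 1: row/col 1 already zero → sign 0
signature = (0, 1, 1)

Answer: (0, 1, 1)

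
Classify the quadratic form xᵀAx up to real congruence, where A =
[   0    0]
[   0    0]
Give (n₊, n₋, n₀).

Answer: (0, 0, 2)

Derivation:
step 0: row/col 0 already zero → sign 0
step 1: row/col 1 already zero → sign 0
signature = (0, 0, 2)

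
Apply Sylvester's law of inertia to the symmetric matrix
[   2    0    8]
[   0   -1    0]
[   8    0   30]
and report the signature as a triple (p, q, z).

step 0: pivot 2 → sign +
step 1: pivot -1 → sign −
step 2: pivot -2 → sign −
signature = (1, 2, 0)

Answer: (1, 2, 0)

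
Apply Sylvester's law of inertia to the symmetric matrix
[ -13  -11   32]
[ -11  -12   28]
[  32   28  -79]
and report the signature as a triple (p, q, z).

Answer: (1, 2, 0)

Derivation:
step 0: pivot -13 → sign −
step 1: pivot -35/13 → sign −
step 2: pivot 3/35 → sign +
signature = (1, 2, 0)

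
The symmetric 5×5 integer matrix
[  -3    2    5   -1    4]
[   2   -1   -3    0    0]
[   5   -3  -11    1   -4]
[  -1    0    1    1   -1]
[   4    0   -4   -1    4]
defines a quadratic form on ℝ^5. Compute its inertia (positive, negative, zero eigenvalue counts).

Answer: (2, 3, 0)

Derivation:
step 0: pivot -3 → sign −
step 1: pivot 1/3 → sign +
step 2: pivot -3 → sign −
step 3: pivot -12 → sign −
step 4: pivot 3/4 → sign +
signature = (2, 3, 0)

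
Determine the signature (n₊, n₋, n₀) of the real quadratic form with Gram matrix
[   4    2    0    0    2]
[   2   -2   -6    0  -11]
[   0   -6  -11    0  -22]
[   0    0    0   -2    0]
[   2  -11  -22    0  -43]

step 0: pivot 4 → sign +
step 1: pivot -3 → sign −
step 2: pivot 1 → sign +
step 3: pivot -2 → sign −
step 4: row/col 4 already zero → sign 0
signature = (2, 2, 1)

Answer: (2, 2, 1)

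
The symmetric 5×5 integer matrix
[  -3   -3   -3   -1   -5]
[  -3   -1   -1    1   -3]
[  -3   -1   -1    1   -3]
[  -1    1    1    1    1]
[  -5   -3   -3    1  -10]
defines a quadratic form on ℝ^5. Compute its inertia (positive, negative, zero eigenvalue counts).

Answer: (1, 3, 1)

Derivation:
step 0: pivot -3 → sign −
step 1: pivot 2 → sign +
step 2: pivot -2/3 → sign −
step 3: pivot -3 → sign −
step 4: row/col 4 already zero → sign 0
signature = (1, 3, 1)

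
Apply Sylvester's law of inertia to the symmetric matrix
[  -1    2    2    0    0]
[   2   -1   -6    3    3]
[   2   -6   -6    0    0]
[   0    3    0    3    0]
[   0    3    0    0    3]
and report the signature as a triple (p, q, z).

step 0: pivot -1 → sign −
step 1: pivot 3 → sign +
step 2: pivot -10/3 → sign −
step 3: pivot 6/5 → sign +
step 4: pivot -3/2 → sign −
signature = (2, 3, 0)

Answer: (2, 3, 0)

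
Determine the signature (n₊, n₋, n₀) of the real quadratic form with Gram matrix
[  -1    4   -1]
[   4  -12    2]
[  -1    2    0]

Answer: (1, 1, 1)

Derivation:
step 0: pivot -1 → sign −
step 1: pivot 4 → sign +
step 2: row/col 2 already zero → sign 0
signature = (1, 1, 1)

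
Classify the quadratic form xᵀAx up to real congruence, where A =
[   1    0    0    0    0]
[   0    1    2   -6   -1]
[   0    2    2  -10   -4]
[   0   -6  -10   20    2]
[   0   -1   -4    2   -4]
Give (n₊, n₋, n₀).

Answer: (2, 3, 0)

Derivation:
step 0: pivot 1 → sign +
step 1: pivot 1 → sign +
step 2: pivot -2 → sign −
step 3: pivot -14 → sign −
step 4: pivot -3/7 → sign −
signature = (2, 3, 0)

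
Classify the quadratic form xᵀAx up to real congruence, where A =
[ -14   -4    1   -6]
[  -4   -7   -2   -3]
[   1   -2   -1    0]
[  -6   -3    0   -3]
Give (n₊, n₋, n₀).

step 0: pivot -14 → sign −
step 1: pivot -41/7 → sign −
step 2: pivot -3/82 → sign −
step 3: row/col 3 already zero → sign 0
signature = (0, 3, 1)

Answer: (0, 3, 1)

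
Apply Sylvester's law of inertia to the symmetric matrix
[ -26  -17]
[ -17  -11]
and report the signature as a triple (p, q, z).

Answer: (1, 1, 0)

Derivation:
step 0: pivot -26 → sign −
step 1: pivot 3/26 → sign +
signature = (1, 1, 0)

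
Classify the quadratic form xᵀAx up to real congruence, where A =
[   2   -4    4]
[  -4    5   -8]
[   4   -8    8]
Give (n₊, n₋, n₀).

Answer: (1, 1, 1)

Derivation:
step 0: pivot 2 → sign +
step 1: pivot -3 → sign −
step 2: row/col 2 already zero → sign 0
signature = (1, 1, 1)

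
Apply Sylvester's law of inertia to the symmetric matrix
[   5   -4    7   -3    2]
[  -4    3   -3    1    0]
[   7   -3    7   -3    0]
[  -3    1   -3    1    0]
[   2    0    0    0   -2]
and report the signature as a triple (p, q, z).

step 0: pivot 5 → sign +
step 1: pivot -1/5 → sign −
step 2: pivot 31 → sign +
step 3: pivot -10/31 → sign −
step 4: pivot -2/5 → sign −
signature = (2, 3, 0)

Answer: (2, 3, 0)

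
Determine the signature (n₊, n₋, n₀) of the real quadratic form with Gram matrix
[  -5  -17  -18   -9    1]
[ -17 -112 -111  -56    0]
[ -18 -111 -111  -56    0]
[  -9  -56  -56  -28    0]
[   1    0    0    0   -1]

step 0: pivot -5 → sign −
step 1: pivot -271/5 → sign −
step 2: pivot -120/271 → sign −
step 3: pivot 31/120 → sign +
step 4: pivot -3/31 → sign −
signature = (1, 4, 0)

Answer: (1, 4, 0)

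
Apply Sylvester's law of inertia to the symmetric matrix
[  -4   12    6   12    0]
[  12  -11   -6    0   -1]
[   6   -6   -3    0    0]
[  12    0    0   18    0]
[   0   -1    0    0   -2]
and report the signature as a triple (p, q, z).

Answer: (2, 2, 1)

Derivation:
step 0: pivot -4 → sign −
step 1: pivot 25 → sign +
step 2: pivot 6/25 → sign +
step 3: pivot -3 → sign −
step 4: row/col 4 already zero → sign 0
signature = (2, 2, 1)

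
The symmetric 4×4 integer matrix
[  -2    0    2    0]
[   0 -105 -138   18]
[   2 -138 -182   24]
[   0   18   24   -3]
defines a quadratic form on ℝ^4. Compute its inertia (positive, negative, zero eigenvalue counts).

step 0: pivot -2 → sign −
step 1: pivot -105 → sign −
step 2: pivot 48/35 → sign +
step 3: row/col 3 already zero → sign 0
signature = (1, 2, 1)

Answer: (1, 2, 1)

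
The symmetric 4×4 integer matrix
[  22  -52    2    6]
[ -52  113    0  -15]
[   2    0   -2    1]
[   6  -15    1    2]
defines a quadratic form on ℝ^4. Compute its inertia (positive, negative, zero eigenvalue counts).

Answer: (3, 1, 0)

Derivation:
step 0: pivot 22 → sign +
step 1: pivot -109/11 → sign −
step 2: pivot 8/109 → sign +
step 3: pivot 3/8 → sign +
signature = (3, 1, 0)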